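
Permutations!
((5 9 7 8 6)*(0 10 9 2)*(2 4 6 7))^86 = (0 9)(2 10)(4 5 6) = [9, 1, 10, 3, 5, 6, 4, 7, 8, 0, 2]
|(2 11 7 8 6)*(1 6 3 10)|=8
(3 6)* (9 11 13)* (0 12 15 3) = (0 12 15 3 6)(9 11 13) = [12, 1, 2, 6, 4, 5, 0, 7, 8, 11, 10, 13, 15, 9, 14, 3]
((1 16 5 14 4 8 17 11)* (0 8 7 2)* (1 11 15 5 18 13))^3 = (0 15 4)(1 13 18 16)(2 17 14)(5 7 8) = [15, 13, 17, 3, 0, 7, 6, 8, 5, 9, 10, 11, 12, 18, 2, 4, 1, 14, 16]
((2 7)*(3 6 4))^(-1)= [0, 1, 7, 4, 6, 5, 3, 2]= (2 7)(3 4 6)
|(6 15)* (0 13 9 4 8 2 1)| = |(0 13 9 4 8 2 1)(6 15)| = 14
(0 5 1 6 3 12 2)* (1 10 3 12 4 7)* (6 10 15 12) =(0 5 15 12 2)(1 10 3 4 7) =[5, 10, 0, 4, 7, 15, 6, 1, 8, 9, 3, 11, 2, 13, 14, 12]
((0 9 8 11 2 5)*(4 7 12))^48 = (12) = [0, 1, 2, 3, 4, 5, 6, 7, 8, 9, 10, 11, 12]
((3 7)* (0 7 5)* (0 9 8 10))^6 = (0 10 8 9 5 3 7) = [10, 1, 2, 7, 4, 3, 6, 0, 9, 5, 8]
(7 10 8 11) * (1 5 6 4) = (1 5 6 4)(7 10 8 11) = [0, 5, 2, 3, 1, 6, 4, 10, 11, 9, 8, 7]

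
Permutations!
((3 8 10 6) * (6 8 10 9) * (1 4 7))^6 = (3 10 8 9 6) = [0, 1, 2, 10, 4, 5, 3, 7, 9, 6, 8]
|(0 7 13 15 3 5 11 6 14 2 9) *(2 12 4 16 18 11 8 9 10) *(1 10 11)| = |(0 7 13 15 3 5 8 9)(1 10 2 11 6 14 12 4 16 18)| = 40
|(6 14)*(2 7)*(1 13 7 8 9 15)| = |(1 13 7 2 8 9 15)(6 14)| = 14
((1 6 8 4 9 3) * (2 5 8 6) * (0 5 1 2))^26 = (0 8 9 2)(1 5 4 3) = [8, 5, 0, 1, 3, 4, 6, 7, 9, 2]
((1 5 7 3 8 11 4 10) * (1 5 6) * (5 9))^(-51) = (1 6)(3 9 11 7 10 8 5 4) = [0, 6, 2, 9, 3, 4, 1, 10, 5, 11, 8, 7]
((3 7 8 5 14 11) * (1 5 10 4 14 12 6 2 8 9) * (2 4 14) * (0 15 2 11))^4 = (0 10 2)(1 4 9 6 7 12 3 5 11)(8 15 14) = [10, 4, 0, 5, 9, 11, 7, 12, 15, 6, 2, 1, 3, 13, 8, 14]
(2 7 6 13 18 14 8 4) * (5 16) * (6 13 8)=(2 7 13 18 14 6 8 4)(5 16)=[0, 1, 7, 3, 2, 16, 8, 13, 4, 9, 10, 11, 12, 18, 6, 15, 5, 17, 14]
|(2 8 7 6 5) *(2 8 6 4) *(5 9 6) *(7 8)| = 4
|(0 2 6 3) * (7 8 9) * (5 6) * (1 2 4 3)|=|(0 4 3)(1 2 5 6)(7 8 9)|=12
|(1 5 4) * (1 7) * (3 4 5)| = |(1 3 4 7)| = 4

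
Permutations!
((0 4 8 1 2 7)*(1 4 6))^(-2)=[2, 0, 6, 3, 4, 5, 7, 1, 8]=(8)(0 2 6 7 1)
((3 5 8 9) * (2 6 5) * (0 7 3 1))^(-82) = (0 1 9 8 5 6 2 3 7) = [1, 9, 3, 7, 4, 6, 2, 0, 5, 8]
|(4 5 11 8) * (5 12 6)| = |(4 12 6 5 11 8)| = 6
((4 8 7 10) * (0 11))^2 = (11)(4 7)(8 10) = [0, 1, 2, 3, 7, 5, 6, 4, 10, 9, 8, 11]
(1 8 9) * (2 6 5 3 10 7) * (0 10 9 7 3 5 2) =[10, 8, 6, 9, 4, 5, 2, 0, 7, 1, 3] =(0 10 3 9 1 8 7)(2 6)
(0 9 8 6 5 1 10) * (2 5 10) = (0 9 8 6 10)(1 2 5) = [9, 2, 5, 3, 4, 1, 10, 7, 6, 8, 0]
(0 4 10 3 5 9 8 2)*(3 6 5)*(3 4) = (0 3 4 10 6 5 9 8 2) = [3, 1, 0, 4, 10, 9, 5, 7, 2, 8, 6]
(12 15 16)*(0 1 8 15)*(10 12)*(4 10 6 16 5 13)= [1, 8, 2, 3, 10, 13, 16, 7, 15, 9, 12, 11, 0, 4, 14, 5, 6]= (0 1 8 15 5 13 4 10 12)(6 16)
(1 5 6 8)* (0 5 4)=(0 5 6 8 1 4)=[5, 4, 2, 3, 0, 6, 8, 7, 1]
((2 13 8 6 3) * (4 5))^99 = (2 3 6 8 13)(4 5) = [0, 1, 3, 6, 5, 4, 8, 7, 13, 9, 10, 11, 12, 2]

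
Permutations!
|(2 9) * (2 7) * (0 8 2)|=5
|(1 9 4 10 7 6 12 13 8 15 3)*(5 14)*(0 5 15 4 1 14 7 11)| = |(0 5 7 6 12 13 8 4 10 11)(1 9)(3 14 15)| = 30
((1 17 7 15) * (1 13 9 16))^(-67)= (1 15 16 7 9 17 13)= [0, 15, 2, 3, 4, 5, 6, 9, 8, 17, 10, 11, 12, 1, 14, 16, 7, 13]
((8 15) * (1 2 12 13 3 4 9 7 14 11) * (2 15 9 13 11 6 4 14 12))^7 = [0, 1, 2, 6, 3, 5, 13, 7, 8, 9, 10, 11, 12, 14, 4, 15] = (15)(3 6 13 14 4)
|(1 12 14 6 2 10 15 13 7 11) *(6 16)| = 11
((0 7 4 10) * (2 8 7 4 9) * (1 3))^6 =(10)(2 7)(8 9) =[0, 1, 7, 3, 4, 5, 6, 2, 9, 8, 10]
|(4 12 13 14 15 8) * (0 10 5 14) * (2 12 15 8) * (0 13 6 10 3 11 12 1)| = 13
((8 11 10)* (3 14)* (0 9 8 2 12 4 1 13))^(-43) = (0 4 10 9 1 2 8 13 12 11)(3 14) = [4, 2, 8, 14, 10, 5, 6, 7, 13, 1, 9, 0, 11, 12, 3]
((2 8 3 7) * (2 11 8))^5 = (3 7 11 8) = [0, 1, 2, 7, 4, 5, 6, 11, 3, 9, 10, 8]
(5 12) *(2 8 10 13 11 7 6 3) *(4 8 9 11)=(2 9 11 7 6 3)(4 8 10 13)(5 12)=[0, 1, 9, 2, 8, 12, 3, 6, 10, 11, 13, 7, 5, 4]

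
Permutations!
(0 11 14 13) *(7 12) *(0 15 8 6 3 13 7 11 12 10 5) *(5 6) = (0 12 11 14 7 10 6 3 13 15 8 5) = [12, 1, 2, 13, 4, 0, 3, 10, 5, 9, 6, 14, 11, 15, 7, 8]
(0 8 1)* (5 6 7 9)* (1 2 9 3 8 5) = [5, 0, 9, 8, 4, 6, 7, 3, 2, 1] = (0 5 6 7 3 8 2 9 1)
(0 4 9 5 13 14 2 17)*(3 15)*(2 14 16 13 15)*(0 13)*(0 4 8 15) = (0 8 15 3 2 17 13 16 4 9 5) = [8, 1, 17, 2, 9, 0, 6, 7, 15, 5, 10, 11, 12, 16, 14, 3, 4, 13]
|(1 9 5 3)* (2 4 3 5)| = 5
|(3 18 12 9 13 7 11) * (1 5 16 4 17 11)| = 12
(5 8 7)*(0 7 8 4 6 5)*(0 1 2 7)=(8)(1 2 7)(4 6 5)=[0, 2, 7, 3, 6, 4, 5, 1, 8]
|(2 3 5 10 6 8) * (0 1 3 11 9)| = 10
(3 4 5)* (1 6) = (1 6)(3 4 5) = [0, 6, 2, 4, 5, 3, 1]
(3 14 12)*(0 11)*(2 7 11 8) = (0 8 2 7 11)(3 14 12) = [8, 1, 7, 14, 4, 5, 6, 11, 2, 9, 10, 0, 3, 13, 12]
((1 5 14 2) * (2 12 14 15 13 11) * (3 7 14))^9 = [0, 13, 15, 7, 4, 11, 6, 14, 8, 9, 10, 5, 3, 1, 12, 2] = (1 13)(2 15)(3 7 14 12)(5 11)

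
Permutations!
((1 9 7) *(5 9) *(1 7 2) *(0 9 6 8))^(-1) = (0 8 6 5 1 2 9) = [8, 2, 9, 3, 4, 1, 5, 7, 6, 0]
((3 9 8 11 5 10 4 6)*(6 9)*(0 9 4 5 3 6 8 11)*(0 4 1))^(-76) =[9, 0, 2, 8, 1, 5, 6, 7, 4, 11, 10, 3] =(0 9 11 3 8 4 1)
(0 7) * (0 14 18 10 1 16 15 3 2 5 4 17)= [7, 16, 5, 2, 17, 4, 6, 14, 8, 9, 1, 11, 12, 13, 18, 3, 15, 0, 10]= (0 7 14 18 10 1 16 15 3 2 5 4 17)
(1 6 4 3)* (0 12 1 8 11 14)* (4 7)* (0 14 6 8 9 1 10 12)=[0, 8, 2, 9, 3, 5, 7, 4, 11, 1, 12, 6, 10, 13, 14]=(14)(1 8 11 6 7 4 3 9)(10 12)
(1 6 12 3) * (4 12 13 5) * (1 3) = (1 6 13 5 4 12) = [0, 6, 2, 3, 12, 4, 13, 7, 8, 9, 10, 11, 1, 5]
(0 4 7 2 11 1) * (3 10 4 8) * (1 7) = (0 8 3 10 4 1)(2 11 7) = [8, 0, 11, 10, 1, 5, 6, 2, 3, 9, 4, 7]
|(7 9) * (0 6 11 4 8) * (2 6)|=|(0 2 6 11 4 8)(7 9)|=6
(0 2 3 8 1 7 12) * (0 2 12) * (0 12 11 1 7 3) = (0 11 1 3 8 7 12 2) = [11, 3, 0, 8, 4, 5, 6, 12, 7, 9, 10, 1, 2]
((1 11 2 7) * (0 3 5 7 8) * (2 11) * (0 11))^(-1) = (0 11 8 2 1 7 5 3) = [11, 7, 1, 0, 4, 3, 6, 5, 2, 9, 10, 8]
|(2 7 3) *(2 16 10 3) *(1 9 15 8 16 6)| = 8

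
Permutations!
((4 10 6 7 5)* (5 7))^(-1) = (4 5 6 10) = [0, 1, 2, 3, 5, 6, 10, 7, 8, 9, 4]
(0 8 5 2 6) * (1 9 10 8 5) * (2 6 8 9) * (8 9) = (0 5 6)(1 2 9 10 8) = [5, 2, 9, 3, 4, 6, 0, 7, 1, 10, 8]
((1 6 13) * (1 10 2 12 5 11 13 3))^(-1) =[0, 3, 10, 6, 4, 12, 1, 7, 8, 9, 13, 5, 2, 11] =(1 3 6)(2 10 13 11 5 12)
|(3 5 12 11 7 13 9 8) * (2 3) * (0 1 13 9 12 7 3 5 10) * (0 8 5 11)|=|(0 1 13 12)(2 11 3 10 8)(5 7 9)|=60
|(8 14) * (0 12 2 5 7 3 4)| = 14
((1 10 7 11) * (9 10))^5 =[0, 1, 2, 3, 4, 5, 6, 7, 8, 9, 10, 11] =(11)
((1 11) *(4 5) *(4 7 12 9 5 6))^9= (1 11)(4 6)(5 7 12 9)= [0, 11, 2, 3, 6, 7, 4, 12, 8, 5, 10, 1, 9]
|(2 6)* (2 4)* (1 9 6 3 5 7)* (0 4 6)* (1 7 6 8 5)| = 6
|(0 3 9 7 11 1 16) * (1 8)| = 8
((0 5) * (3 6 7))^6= (7)= [0, 1, 2, 3, 4, 5, 6, 7]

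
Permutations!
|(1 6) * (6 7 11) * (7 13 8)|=|(1 13 8 7 11 6)|=6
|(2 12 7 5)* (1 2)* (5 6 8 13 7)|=|(1 2 12 5)(6 8 13 7)|=4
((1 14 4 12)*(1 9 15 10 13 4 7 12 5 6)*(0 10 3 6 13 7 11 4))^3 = [12, 4, 2, 14, 0, 10, 11, 15, 8, 6, 9, 13, 3, 7, 5, 1] = (0 12 3 14 5 10 9 6 11 13 7 15 1 4)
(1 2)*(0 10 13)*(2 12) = (0 10 13)(1 12 2) = [10, 12, 1, 3, 4, 5, 6, 7, 8, 9, 13, 11, 2, 0]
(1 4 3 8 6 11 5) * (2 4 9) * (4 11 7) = (1 9 2 11 5)(3 8 6 7 4) = [0, 9, 11, 8, 3, 1, 7, 4, 6, 2, 10, 5]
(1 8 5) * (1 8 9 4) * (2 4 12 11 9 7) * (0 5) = [5, 7, 4, 3, 1, 8, 6, 2, 0, 12, 10, 9, 11] = (0 5 8)(1 7 2 4)(9 12 11)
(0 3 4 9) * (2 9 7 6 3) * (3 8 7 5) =(0 2 9)(3 4 5)(6 8 7) =[2, 1, 9, 4, 5, 3, 8, 6, 7, 0]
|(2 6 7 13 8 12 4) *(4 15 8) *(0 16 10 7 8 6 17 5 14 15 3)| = 15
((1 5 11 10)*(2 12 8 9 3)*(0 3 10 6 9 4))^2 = (0 2 8)(1 11 9)(3 12 4)(5 6 10) = [2, 11, 8, 12, 3, 6, 10, 7, 0, 1, 5, 9, 4]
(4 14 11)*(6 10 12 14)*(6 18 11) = [0, 1, 2, 3, 18, 5, 10, 7, 8, 9, 12, 4, 14, 13, 6, 15, 16, 17, 11] = (4 18 11)(6 10 12 14)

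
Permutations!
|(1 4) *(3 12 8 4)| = 5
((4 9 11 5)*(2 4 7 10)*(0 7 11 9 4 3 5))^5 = [5, 1, 7, 10, 4, 2, 6, 11, 8, 9, 0, 3] = (0 5 2 7 11 3 10)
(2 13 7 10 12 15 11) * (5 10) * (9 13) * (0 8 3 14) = [8, 1, 9, 14, 4, 10, 6, 5, 3, 13, 12, 2, 15, 7, 0, 11] = (0 8 3 14)(2 9 13 7 5 10 12 15 11)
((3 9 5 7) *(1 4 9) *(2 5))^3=[0, 2, 3, 9, 5, 1, 6, 4, 8, 7]=(1 2 3 9 7 4 5)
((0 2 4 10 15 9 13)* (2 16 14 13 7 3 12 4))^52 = [0, 1, 2, 10, 9, 5, 6, 4, 8, 12, 7, 11, 15, 13, 14, 3, 16] = (16)(3 10 7 4 9 12 15)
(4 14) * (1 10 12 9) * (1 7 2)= (1 10 12 9 7 2)(4 14)= [0, 10, 1, 3, 14, 5, 6, 2, 8, 7, 12, 11, 9, 13, 4]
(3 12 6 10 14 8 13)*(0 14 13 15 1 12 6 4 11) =(0 14 8 15 1 12 4 11)(3 6 10 13) =[14, 12, 2, 6, 11, 5, 10, 7, 15, 9, 13, 0, 4, 3, 8, 1]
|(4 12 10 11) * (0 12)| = 5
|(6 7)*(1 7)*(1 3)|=4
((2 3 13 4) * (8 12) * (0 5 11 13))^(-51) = (0 2 13 5 3 4 11)(8 12) = [2, 1, 13, 4, 11, 3, 6, 7, 12, 9, 10, 0, 8, 5]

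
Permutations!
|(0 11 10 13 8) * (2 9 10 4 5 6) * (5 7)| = |(0 11 4 7 5 6 2 9 10 13 8)| = 11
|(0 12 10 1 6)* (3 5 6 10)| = 10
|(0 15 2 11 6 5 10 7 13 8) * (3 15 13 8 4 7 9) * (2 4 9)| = 40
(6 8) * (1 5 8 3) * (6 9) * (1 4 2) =(1 5 8 9 6 3 4 2) =[0, 5, 1, 4, 2, 8, 3, 7, 9, 6]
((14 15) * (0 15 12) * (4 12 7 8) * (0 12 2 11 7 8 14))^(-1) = (0 15)(2 4 8 14 7 11) = [15, 1, 4, 3, 8, 5, 6, 11, 14, 9, 10, 2, 12, 13, 7, 0]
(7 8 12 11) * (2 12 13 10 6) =(2 12 11 7 8 13 10 6) =[0, 1, 12, 3, 4, 5, 2, 8, 13, 9, 6, 7, 11, 10]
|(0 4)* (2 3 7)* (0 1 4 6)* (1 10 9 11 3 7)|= |(0 6)(1 4 10 9 11 3)(2 7)|= 6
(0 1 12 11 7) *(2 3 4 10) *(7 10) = (0 1 12 11 10 2 3 4 7) = [1, 12, 3, 4, 7, 5, 6, 0, 8, 9, 2, 10, 11]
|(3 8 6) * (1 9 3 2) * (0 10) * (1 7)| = 14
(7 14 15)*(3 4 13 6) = (3 4 13 6)(7 14 15) = [0, 1, 2, 4, 13, 5, 3, 14, 8, 9, 10, 11, 12, 6, 15, 7]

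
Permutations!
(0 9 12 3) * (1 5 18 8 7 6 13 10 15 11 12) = (0 9 1 5 18 8 7 6 13 10 15 11 12 3) = [9, 5, 2, 0, 4, 18, 13, 6, 7, 1, 15, 12, 3, 10, 14, 11, 16, 17, 8]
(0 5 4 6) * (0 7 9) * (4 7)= [5, 1, 2, 3, 6, 7, 4, 9, 8, 0]= (0 5 7 9)(4 6)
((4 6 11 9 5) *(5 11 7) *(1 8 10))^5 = [0, 10, 2, 3, 6, 4, 7, 5, 1, 11, 8, 9] = (1 10 8)(4 6 7 5)(9 11)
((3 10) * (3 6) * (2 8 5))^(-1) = (2 5 8)(3 6 10) = [0, 1, 5, 6, 4, 8, 10, 7, 2, 9, 3]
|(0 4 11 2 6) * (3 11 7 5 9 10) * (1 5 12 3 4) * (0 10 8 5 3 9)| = |(0 1 3 11 2 6 10 4 7 12 9 8 5)| = 13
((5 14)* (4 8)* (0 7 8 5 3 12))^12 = (0 5)(3 8)(4 12)(7 14) = [5, 1, 2, 8, 12, 0, 6, 14, 3, 9, 10, 11, 4, 13, 7]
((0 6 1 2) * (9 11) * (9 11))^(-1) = [2, 6, 1, 3, 4, 5, 0, 7, 8, 9, 10, 11] = (11)(0 2 1 6)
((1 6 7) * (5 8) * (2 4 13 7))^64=(1 13 2)(4 6 7)=[0, 13, 1, 3, 6, 5, 7, 4, 8, 9, 10, 11, 12, 2]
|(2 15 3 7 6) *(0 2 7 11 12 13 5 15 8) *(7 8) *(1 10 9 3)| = |(0 2 7 6 8)(1 10 9 3 11 12 13 5 15)| = 45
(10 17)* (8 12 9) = [0, 1, 2, 3, 4, 5, 6, 7, 12, 8, 17, 11, 9, 13, 14, 15, 16, 10] = (8 12 9)(10 17)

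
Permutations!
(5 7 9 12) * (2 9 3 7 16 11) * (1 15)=(1 15)(2 9 12 5 16 11)(3 7)=[0, 15, 9, 7, 4, 16, 6, 3, 8, 12, 10, 2, 5, 13, 14, 1, 11]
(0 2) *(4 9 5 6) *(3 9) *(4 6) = [2, 1, 0, 9, 3, 4, 6, 7, 8, 5] = (0 2)(3 9 5 4)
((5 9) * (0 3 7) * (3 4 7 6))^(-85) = (0 7 4)(3 6)(5 9) = [7, 1, 2, 6, 0, 9, 3, 4, 8, 5]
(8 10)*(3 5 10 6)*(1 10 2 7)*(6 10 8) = [0, 8, 7, 5, 4, 2, 3, 1, 10, 9, 6] = (1 8 10 6 3 5 2 7)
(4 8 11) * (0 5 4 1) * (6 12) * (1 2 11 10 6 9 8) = (0 5 4 1)(2 11)(6 12 9 8 10) = [5, 0, 11, 3, 1, 4, 12, 7, 10, 8, 6, 2, 9]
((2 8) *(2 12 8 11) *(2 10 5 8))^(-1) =(2 12 8 5 10 11) =[0, 1, 12, 3, 4, 10, 6, 7, 5, 9, 11, 2, 8]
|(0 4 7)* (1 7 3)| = 5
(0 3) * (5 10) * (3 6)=(0 6 3)(5 10)=[6, 1, 2, 0, 4, 10, 3, 7, 8, 9, 5]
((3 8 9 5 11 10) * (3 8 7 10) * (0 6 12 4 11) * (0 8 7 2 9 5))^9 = (0 6 12 4 11 3 2 9)(5 8)(7 10) = [6, 1, 9, 2, 11, 8, 12, 10, 5, 0, 7, 3, 4]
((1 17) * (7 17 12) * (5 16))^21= (1 12 7 17)(5 16)= [0, 12, 2, 3, 4, 16, 6, 17, 8, 9, 10, 11, 7, 13, 14, 15, 5, 1]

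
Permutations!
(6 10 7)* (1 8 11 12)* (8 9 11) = (1 9 11 12)(6 10 7) = [0, 9, 2, 3, 4, 5, 10, 6, 8, 11, 7, 12, 1]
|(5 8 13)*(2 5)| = 4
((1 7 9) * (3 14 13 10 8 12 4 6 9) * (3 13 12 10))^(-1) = (1 9 6 4 12 14 3 13 7)(8 10) = [0, 9, 2, 13, 12, 5, 4, 1, 10, 6, 8, 11, 14, 7, 3]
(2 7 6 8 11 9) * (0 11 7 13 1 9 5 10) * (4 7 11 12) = (0 12 4 7 6 8 11 5 10)(1 9 2 13) = [12, 9, 13, 3, 7, 10, 8, 6, 11, 2, 0, 5, 4, 1]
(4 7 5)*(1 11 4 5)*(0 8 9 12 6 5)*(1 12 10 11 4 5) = (0 8 9 10 11 5)(1 4 7 12 6) = [8, 4, 2, 3, 7, 0, 1, 12, 9, 10, 11, 5, 6]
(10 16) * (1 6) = [0, 6, 2, 3, 4, 5, 1, 7, 8, 9, 16, 11, 12, 13, 14, 15, 10] = (1 6)(10 16)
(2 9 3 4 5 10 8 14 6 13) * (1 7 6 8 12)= (1 7 6 13 2 9 3 4 5 10 12)(8 14)= [0, 7, 9, 4, 5, 10, 13, 6, 14, 3, 12, 11, 1, 2, 8]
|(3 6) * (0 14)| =|(0 14)(3 6)| =2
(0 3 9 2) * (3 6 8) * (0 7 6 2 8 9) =(0 2 7 6 9 8 3) =[2, 1, 7, 0, 4, 5, 9, 6, 3, 8]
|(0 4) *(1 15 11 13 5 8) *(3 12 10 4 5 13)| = 10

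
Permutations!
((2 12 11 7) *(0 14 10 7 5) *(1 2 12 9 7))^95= [9, 11, 5, 3, 4, 2, 6, 14, 8, 0, 12, 1, 10, 13, 7]= (0 9)(1 11)(2 5)(7 14)(10 12)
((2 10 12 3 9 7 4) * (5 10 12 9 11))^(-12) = (2 9 11)(3 4 10)(5 12 7) = [0, 1, 9, 4, 10, 12, 6, 5, 8, 11, 3, 2, 7]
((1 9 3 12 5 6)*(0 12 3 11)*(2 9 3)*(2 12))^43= (0 11 9 2)(1 5 3 6 12)= [11, 5, 0, 6, 4, 3, 12, 7, 8, 2, 10, 9, 1]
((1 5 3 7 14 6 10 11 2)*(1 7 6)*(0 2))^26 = [3, 0, 6, 7, 4, 2, 14, 10, 8, 9, 1, 5, 12, 13, 11] = (0 3 7 10 1)(2 6 14 11 5)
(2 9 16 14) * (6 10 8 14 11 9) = (2 6 10 8 14)(9 16 11) = [0, 1, 6, 3, 4, 5, 10, 7, 14, 16, 8, 9, 12, 13, 2, 15, 11]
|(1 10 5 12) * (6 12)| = 5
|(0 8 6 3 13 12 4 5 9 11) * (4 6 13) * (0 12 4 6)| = |(0 8 13 4 5 9 11 12)(3 6)| = 8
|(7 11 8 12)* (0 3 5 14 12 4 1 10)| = 11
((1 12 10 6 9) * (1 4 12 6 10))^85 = (12) = [0, 1, 2, 3, 4, 5, 6, 7, 8, 9, 10, 11, 12]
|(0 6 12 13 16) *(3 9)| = 10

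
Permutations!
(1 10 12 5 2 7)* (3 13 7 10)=(1 3 13 7)(2 10 12 5)=[0, 3, 10, 13, 4, 2, 6, 1, 8, 9, 12, 11, 5, 7]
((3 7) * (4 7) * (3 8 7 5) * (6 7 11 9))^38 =(3 5 4)(6 11 7 9 8) =[0, 1, 2, 5, 3, 4, 11, 9, 6, 8, 10, 7]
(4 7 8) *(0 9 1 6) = (0 9 1 6)(4 7 8) = [9, 6, 2, 3, 7, 5, 0, 8, 4, 1]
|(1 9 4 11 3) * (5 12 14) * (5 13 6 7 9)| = |(1 5 12 14 13 6 7 9 4 11 3)| = 11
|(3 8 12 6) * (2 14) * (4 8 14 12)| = 10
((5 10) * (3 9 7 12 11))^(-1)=(3 11 12 7 9)(5 10)=[0, 1, 2, 11, 4, 10, 6, 9, 8, 3, 5, 12, 7]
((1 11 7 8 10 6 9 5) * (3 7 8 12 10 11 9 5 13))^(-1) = (1 5 6 10 12 7 3 13 9)(8 11) = [0, 5, 2, 13, 4, 6, 10, 3, 11, 1, 12, 8, 7, 9]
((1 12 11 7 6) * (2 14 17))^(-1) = (1 6 7 11 12)(2 17 14) = [0, 6, 17, 3, 4, 5, 7, 11, 8, 9, 10, 12, 1, 13, 2, 15, 16, 14]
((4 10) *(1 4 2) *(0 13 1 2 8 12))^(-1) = (0 12 8 10 4 1 13) = [12, 13, 2, 3, 1, 5, 6, 7, 10, 9, 4, 11, 8, 0]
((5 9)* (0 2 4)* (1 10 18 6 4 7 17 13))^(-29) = (0 2 7 17 13 1 10 18 6 4)(5 9) = [2, 10, 7, 3, 0, 9, 4, 17, 8, 5, 18, 11, 12, 1, 14, 15, 16, 13, 6]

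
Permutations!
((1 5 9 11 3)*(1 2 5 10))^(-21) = (1 10)(2 3 11 9 5) = [0, 10, 3, 11, 4, 2, 6, 7, 8, 5, 1, 9]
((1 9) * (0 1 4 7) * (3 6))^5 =(9)(3 6) =[0, 1, 2, 6, 4, 5, 3, 7, 8, 9]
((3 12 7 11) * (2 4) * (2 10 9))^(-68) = [0, 1, 2, 3, 4, 5, 6, 7, 8, 9, 10, 11, 12] = (12)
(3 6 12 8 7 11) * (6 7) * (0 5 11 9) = (0 5 11 3 7 9)(6 12 8) = [5, 1, 2, 7, 4, 11, 12, 9, 6, 0, 10, 3, 8]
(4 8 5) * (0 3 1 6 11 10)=(0 3 1 6 11 10)(4 8 5)=[3, 6, 2, 1, 8, 4, 11, 7, 5, 9, 0, 10]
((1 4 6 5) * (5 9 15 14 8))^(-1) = (1 5 8 14 15 9 6 4) = [0, 5, 2, 3, 1, 8, 4, 7, 14, 6, 10, 11, 12, 13, 15, 9]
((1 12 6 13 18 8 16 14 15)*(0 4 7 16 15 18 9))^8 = (0 1 16 13 8 4 12 14 9 15 7 6 18) = [1, 16, 2, 3, 12, 5, 18, 6, 4, 15, 10, 11, 14, 8, 9, 7, 13, 17, 0]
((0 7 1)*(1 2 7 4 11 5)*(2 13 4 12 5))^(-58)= (0 5)(1 12)(2 13 11 7 4)= [5, 12, 13, 3, 2, 0, 6, 4, 8, 9, 10, 7, 1, 11]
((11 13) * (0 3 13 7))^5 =(13) =[0, 1, 2, 3, 4, 5, 6, 7, 8, 9, 10, 11, 12, 13]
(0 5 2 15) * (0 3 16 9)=(0 5 2 15 3 16 9)=[5, 1, 15, 16, 4, 2, 6, 7, 8, 0, 10, 11, 12, 13, 14, 3, 9]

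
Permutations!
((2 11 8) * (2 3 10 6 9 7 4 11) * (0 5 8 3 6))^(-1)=(0 10 3 11 4 7 9 6 8 5)=[10, 1, 2, 11, 7, 0, 8, 9, 5, 6, 3, 4]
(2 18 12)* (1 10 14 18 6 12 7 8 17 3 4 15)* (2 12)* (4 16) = [0, 10, 6, 16, 15, 5, 2, 8, 17, 9, 14, 11, 12, 13, 18, 1, 4, 3, 7] = (1 10 14 18 7 8 17 3 16 4 15)(2 6)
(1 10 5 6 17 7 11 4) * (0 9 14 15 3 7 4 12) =(0 9 14 15 3 7 11 12)(1 10 5 6 17 4) =[9, 10, 2, 7, 1, 6, 17, 11, 8, 14, 5, 12, 0, 13, 15, 3, 16, 4]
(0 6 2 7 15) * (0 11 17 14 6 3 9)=(0 3 9)(2 7 15 11 17 14 6)=[3, 1, 7, 9, 4, 5, 2, 15, 8, 0, 10, 17, 12, 13, 6, 11, 16, 14]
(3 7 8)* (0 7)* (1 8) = (0 7 1 8 3) = [7, 8, 2, 0, 4, 5, 6, 1, 3]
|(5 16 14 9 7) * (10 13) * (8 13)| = 15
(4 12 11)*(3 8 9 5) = (3 8 9 5)(4 12 11) = [0, 1, 2, 8, 12, 3, 6, 7, 9, 5, 10, 4, 11]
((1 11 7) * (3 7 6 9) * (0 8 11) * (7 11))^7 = [1, 7, 2, 9, 4, 5, 11, 8, 0, 6, 10, 3] = (0 1 7 8)(3 9 6 11)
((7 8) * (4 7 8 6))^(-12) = (8) = [0, 1, 2, 3, 4, 5, 6, 7, 8]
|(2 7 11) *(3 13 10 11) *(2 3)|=4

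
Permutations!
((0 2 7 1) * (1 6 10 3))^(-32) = (0 6 1 7 3 2 10) = [6, 7, 10, 2, 4, 5, 1, 3, 8, 9, 0]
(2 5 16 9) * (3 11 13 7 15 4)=(2 5 16 9)(3 11 13 7 15 4)=[0, 1, 5, 11, 3, 16, 6, 15, 8, 2, 10, 13, 12, 7, 14, 4, 9]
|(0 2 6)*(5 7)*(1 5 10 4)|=15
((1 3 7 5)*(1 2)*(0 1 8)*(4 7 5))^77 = [8, 0, 5, 1, 7, 3, 6, 4, 2] = (0 8 2 5 3 1)(4 7)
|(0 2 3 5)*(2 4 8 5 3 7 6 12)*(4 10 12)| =9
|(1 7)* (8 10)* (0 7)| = |(0 7 1)(8 10)| = 6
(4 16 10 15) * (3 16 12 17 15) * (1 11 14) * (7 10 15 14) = (1 11 7 10 3 16 15 4 12 17 14) = [0, 11, 2, 16, 12, 5, 6, 10, 8, 9, 3, 7, 17, 13, 1, 4, 15, 14]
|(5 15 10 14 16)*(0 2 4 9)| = 20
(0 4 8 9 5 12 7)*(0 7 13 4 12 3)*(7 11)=(0 12 13 4 8 9 5 3)(7 11)=[12, 1, 2, 0, 8, 3, 6, 11, 9, 5, 10, 7, 13, 4]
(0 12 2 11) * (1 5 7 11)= (0 12 2 1 5 7 11)= [12, 5, 1, 3, 4, 7, 6, 11, 8, 9, 10, 0, 2]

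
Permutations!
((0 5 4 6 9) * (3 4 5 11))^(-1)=[9, 1, 2, 11, 3, 5, 4, 7, 8, 6, 10, 0]=(0 9 6 4 3 11)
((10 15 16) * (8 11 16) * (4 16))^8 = (4 10 8)(11 16 15) = [0, 1, 2, 3, 10, 5, 6, 7, 4, 9, 8, 16, 12, 13, 14, 11, 15]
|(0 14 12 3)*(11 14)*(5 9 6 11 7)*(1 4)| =|(0 7 5 9 6 11 14 12 3)(1 4)| =18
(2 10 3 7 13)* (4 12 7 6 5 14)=(2 10 3 6 5 14 4 12 7 13)=[0, 1, 10, 6, 12, 14, 5, 13, 8, 9, 3, 11, 7, 2, 4]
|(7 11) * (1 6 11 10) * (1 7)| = 6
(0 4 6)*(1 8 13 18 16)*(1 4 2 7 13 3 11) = (0 2 7 13 18 16 4 6)(1 8 3 11) = [2, 8, 7, 11, 6, 5, 0, 13, 3, 9, 10, 1, 12, 18, 14, 15, 4, 17, 16]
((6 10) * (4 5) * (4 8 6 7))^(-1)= (4 7 10 6 8 5)= [0, 1, 2, 3, 7, 4, 8, 10, 5, 9, 6]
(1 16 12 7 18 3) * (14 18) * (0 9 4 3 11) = (0 9 4 3 1 16 12 7 14 18 11) = [9, 16, 2, 1, 3, 5, 6, 14, 8, 4, 10, 0, 7, 13, 18, 15, 12, 17, 11]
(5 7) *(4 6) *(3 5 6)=(3 5 7 6 4)=[0, 1, 2, 5, 3, 7, 4, 6]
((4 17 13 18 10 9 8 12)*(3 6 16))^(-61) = (3 16 6)(4 18 8 17 10 12 13 9) = [0, 1, 2, 16, 18, 5, 3, 7, 17, 4, 12, 11, 13, 9, 14, 15, 6, 10, 8]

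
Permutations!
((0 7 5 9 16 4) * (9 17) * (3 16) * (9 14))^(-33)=[17, 1, 2, 0, 5, 9, 6, 14, 8, 4, 10, 11, 12, 13, 16, 15, 7, 3]=(0 17 3)(4 5 9)(7 14 16)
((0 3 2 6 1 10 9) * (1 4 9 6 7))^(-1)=(0 9 4 6 10 1 7 2 3)=[9, 7, 3, 0, 6, 5, 10, 2, 8, 4, 1]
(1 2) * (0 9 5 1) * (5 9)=[5, 2, 0, 3, 4, 1, 6, 7, 8, 9]=(9)(0 5 1 2)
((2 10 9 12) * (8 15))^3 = [0, 1, 12, 3, 4, 5, 6, 7, 15, 10, 2, 11, 9, 13, 14, 8] = (2 12 9 10)(8 15)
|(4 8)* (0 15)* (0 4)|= |(0 15 4 8)|= 4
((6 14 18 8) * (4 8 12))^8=(4 6 18)(8 14 12)=[0, 1, 2, 3, 6, 5, 18, 7, 14, 9, 10, 11, 8, 13, 12, 15, 16, 17, 4]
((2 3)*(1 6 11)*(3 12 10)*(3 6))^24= (1 12 11 2 6 3 10)= [0, 12, 6, 10, 4, 5, 3, 7, 8, 9, 1, 2, 11]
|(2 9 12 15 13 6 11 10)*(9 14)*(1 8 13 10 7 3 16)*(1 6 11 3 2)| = |(1 8 13 11 7 2 14 9 12 15 10)(3 16 6)| = 33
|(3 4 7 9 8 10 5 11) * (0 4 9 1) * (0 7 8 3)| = |(0 4 8 10 5 11)(1 7)(3 9)| = 6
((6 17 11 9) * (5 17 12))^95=(5 12 6 9 11 17)=[0, 1, 2, 3, 4, 12, 9, 7, 8, 11, 10, 17, 6, 13, 14, 15, 16, 5]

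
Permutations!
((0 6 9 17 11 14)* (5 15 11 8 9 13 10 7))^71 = (0 14 11 15 5 7 10 13 6)(8 17 9) = [14, 1, 2, 3, 4, 7, 0, 10, 17, 8, 13, 15, 12, 6, 11, 5, 16, 9]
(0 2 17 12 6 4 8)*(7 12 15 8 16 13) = [2, 1, 17, 3, 16, 5, 4, 12, 0, 9, 10, 11, 6, 7, 14, 8, 13, 15] = (0 2 17 15 8)(4 16 13 7 12 6)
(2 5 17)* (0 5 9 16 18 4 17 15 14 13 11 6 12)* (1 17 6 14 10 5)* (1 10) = (0 10 5 15 1 17 2 9 16 18 4 6 12)(11 14 13) = [10, 17, 9, 3, 6, 15, 12, 7, 8, 16, 5, 14, 0, 11, 13, 1, 18, 2, 4]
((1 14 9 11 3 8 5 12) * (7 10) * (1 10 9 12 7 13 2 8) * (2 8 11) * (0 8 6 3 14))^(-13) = (0 8 5 7 9 2 11 14 12 10 13 6 3 1) = [8, 0, 11, 1, 4, 7, 3, 9, 5, 2, 13, 14, 10, 6, 12]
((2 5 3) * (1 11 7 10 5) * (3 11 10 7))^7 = (1 10 5 11 3 2) = [0, 10, 1, 2, 4, 11, 6, 7, 8, 9, 5, 3]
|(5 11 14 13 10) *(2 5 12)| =|(2 5 11 14 13 10 12)| =7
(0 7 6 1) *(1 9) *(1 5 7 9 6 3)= [9, 0, 2, 1, 4, 7, 6, 3, 8, 5]= (0 9 5 7 3 1)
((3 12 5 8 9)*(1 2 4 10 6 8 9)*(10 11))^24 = [0, 11, 10, 3, 6, 5, 2, 7, 4, 9, 1, 8, 12] = (12)(1 11 8 4 6 2 10)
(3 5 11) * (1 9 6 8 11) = (1 9 6 8 11 3 5) = [0, 9, 2, 5, 4, 1, 8, 7, 11, 6, 10, 3]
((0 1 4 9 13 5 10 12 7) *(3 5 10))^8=[0, 1, 2, 3, 4, 5, 6, 7, 8, 9, 10, 11, 12, 13]=(13)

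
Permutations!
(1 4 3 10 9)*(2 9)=(1 4 3 10 2 9)=[0, 4, 9, 10, 3, 5, 6, 7, 8, 1, 2]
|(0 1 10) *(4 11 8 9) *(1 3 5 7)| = |(0 3 5 7 1 10)(4 11 8 9)| = 12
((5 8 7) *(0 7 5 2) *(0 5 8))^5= [7, 1, 5, 3, 4, 0, 6, 2, 8]= (8)(0 7 2 5)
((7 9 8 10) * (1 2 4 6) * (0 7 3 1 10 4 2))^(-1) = (0 1 3 10 6 4 8 9 7) = [1, 3, 2, 10, 8, 5, 4, 0, 9, 7, 6]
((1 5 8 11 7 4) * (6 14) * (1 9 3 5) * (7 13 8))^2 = (14)(3 7 9 5 4)(8 13 11) = [0, 1, 2, 7, 3, 4, 6, 9, 13, 5, 10, 8, 12, 11, 14]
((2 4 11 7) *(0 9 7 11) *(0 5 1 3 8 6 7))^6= (11)(1 4 7 8)(2 6 3 5)= [0, 4, 6, 5, 7, 2, 3, 8, 1, 9, 10, 11]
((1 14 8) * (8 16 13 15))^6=(16)=[0, 1, 2, 3, 4, 5, 6, 7, 8, 9, 10, 11, 12, 13, 14, 15, 16]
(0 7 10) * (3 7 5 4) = (0 5 4 3 7 10) = [5, 1, 2, 7, 3, 4, 6, 10, 8, 9, 0]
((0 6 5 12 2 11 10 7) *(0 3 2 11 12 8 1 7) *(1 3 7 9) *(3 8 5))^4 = [12, 1, 0, 10, 4, 5, 11, 7, 8, 9, 2, 3, 6] = (0 12 6 11 3 10 2)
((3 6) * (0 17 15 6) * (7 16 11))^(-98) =(0 15 3 17 6)(7 16 11) =[15, 1, 2, 17, 4, 5, 0, 16, 8, 9, 10, 7, 12, 13, 14, 3, 11, 6]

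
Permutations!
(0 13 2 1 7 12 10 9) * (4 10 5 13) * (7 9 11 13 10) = (0 4 7 12 5 10 11 13 2 1 9) = [4, 9, 1, 3, 7, 10, 6, 12, 8, 0, 11, 13, 5, 2]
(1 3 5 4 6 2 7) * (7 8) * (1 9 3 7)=(1 7 9 3 5 4 6 2 8)=[0, 7, 8, 5, 6, 4, 2, 9, 1, 3]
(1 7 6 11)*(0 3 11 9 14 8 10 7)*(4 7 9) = (0 3 11 1)(4 7 6)(8 10 9 14) = [3, 0, 2, 11, 7, 5, 4, 6, 10, 14, 9, 1, 12, 13, 8]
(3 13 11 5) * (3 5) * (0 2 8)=(0 2 8)(3 13 11)=[2, 1, 8, 13, 4, 5, 6, 7, 0, 9, 10, 3, 12, 11]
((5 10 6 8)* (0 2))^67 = (0 2)(5 8 6 10) = [2, 1, 0, 3, 4, 8, 10, 7, 6, 9, 5]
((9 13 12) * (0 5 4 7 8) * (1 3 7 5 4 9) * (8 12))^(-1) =[8, 12, 2, 1, 0, 4, 6, 3, 13, 5, 10, 11, 7, 9] =(0 8 13 9 5 4)(1 12 7 3)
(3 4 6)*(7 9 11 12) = (3 4 6)(7 9 11 12) = [0, 1, 2, 4, 6, 5, 3, 9, 8, 11, 10, 12, 7]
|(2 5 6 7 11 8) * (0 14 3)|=|(0 14 3)(2 5 6 7 11 8)|=6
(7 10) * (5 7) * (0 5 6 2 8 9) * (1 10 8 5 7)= (0 7 8 9)(1 10 6 2 5)= [7, 10, 5, 3, 4, 1, 2, 8, 9, 0, 6]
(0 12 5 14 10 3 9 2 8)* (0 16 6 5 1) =[12, 0, 8, 9, 4, 14, 5, 7, 16, 2, 3, 11, 1, 13, 10, 15, 6] =(0 12 1)(2 8 16 6 5 14 10 3 9)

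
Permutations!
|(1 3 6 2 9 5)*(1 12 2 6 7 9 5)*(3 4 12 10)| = 9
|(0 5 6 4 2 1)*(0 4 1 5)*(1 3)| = 6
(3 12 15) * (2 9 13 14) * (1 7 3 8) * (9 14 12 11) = (1 7 3 11 9 13 12 15 8)(2 14) = [0, 7, 14, 11, 4, 5, 6, 3, 1, 13, 10, 9, 15, 12, 2, 8]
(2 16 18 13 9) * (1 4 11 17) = (1 4 11 17)(2 16 18 13 9) = [0, 4, 16, 3, 11, 5, 6, 7, 8, 2, 10, 17, 12, 9, 14, 15, 18, 1, 13]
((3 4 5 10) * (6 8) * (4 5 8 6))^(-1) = (3 10 5)(4 8) = [0, 1, 2, 10, 8, 3, 6, 7, 4, 9, 5]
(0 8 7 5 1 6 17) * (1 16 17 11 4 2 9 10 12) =(0 8 7 5 16 17)(1 6 11 4 2 9 10 12) =[8, 6, 9, 3, 2, 16, 11, 5, 7, 10, 12, 4, 1, 13, 14, 15, 17, 0]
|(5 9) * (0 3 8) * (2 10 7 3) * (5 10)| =|(0 2 5 9 10 7 3 8)| =8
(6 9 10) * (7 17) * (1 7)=[0, 7, 2, 3, 4, 5, 9, 17, 8, 10, 6, 11, 12, 13, 14, 15, 16, 1]=(1 7 17)(6 9 10)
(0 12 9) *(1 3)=[12, 3, 2, 1, 4, 5, 6, 7, 8, 0, 10, 11, 9]=(0 12 9)(1 3)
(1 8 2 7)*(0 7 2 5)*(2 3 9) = [7, 8, 3, 9, 4, 0, 6, 1, 5, 2] = (0 7 1 8 5)(2 3 9)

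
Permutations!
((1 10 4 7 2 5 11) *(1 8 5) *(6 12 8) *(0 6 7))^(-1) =(0 4 10 1 2 7 11 5 8 12 6) =[4, 2, 7, 3, 10, 8, 0, 11, 12, 9, 1, 5, 6]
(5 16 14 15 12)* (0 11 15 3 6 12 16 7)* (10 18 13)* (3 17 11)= [3, 1, 2, 6, 4, 7, 12, 0, 8, 9, 18, 15, 5, 10, 17, 16, 14, 11, 13]= (0 3 6 12 5 7)(10 18 13)(11 15 16 14 17)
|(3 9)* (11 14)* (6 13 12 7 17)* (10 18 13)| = |(3 9)(6 10 18 13 12 7 17)(11 14)| = 14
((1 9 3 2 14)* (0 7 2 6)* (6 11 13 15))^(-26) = [11, 0, 15, 2, 4, 5, 3, 13, 8, 7, 10, 14, 12, 1, 6, 9] = (0 11 14 6 3 2 15 9 7 13 1)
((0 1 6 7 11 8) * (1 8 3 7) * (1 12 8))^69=(0 8 12 6 1)=[8, 0, 2, 3, 4, 5, 1, 7, 12, 9, 10, 11, 6]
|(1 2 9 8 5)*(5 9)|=6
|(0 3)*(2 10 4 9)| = 4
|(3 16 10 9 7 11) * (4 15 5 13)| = |(3 16 10 9 7 11)(4 15 5 13)| = 12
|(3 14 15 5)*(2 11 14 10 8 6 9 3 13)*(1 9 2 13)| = 11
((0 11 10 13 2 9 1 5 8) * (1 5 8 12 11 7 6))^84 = (13)(0 8 1 6 7) = [8, 6, 2, 3, 4, 5, 7, 0, 1, 9, 10, 11, 12, 13]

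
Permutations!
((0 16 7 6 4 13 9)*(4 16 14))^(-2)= (0 13 14 9 4)(6 16 7)= [13, 1, 2, 3, 0, 5, 16, 6, 8, 4, 10, 11, 12, 14, 9, 15, 7]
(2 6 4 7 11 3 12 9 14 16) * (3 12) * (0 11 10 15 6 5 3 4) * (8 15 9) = [11, 1, 5, 4, 7, 3, 0, 10, 15, 14, 9, 12, 8, 13, 16, 6, 2] = (0 11 12 8 15 6)(2 5 3 4 7 10 9 14 16)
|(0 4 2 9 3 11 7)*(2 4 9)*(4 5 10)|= |(0 9 3 11 7)(4 5 10)|= 15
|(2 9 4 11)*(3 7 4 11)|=3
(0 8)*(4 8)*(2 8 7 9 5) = (0 4 7 9 5 2 8) = [4, 1, 8, 3, 7, 2, 6, 9, 0, 5]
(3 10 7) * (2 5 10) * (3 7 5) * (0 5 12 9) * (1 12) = (0 5 10 1 12 9)(2 3) = [5, 12, 3, 2, 4, 10, 6, 7, 8, 0, 1, 11, 9]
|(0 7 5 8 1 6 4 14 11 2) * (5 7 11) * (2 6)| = 9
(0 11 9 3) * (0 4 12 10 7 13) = (0 11 9 3 4 12 10 7 13) = [11, 1, 2, 4, 12, 5, 6, 13, 8, 3, 7, 9, 10, 0]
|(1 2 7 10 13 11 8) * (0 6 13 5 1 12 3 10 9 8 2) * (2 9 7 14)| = |(0 6 13 11 9 8 12 3 10 5 1)(2 14)| = 22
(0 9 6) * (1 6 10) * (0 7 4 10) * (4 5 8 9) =(0 4 10 1 6 7 5 8 9) =[4, 6, 2, 3, 10, 8, 7, 5, 9, 0, 1]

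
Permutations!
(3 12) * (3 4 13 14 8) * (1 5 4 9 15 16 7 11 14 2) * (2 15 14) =(1 5 4 13 15 16 7 11 2)(3 12 9 14 8) =[0, 5, 1, 12, 13, 4, 6, 11, 3, 14, 10, 2, 9, 15, 8, 16, 7]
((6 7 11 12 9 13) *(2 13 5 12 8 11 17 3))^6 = (17) = [0, 1, 2, 3, 4, 5, 6, 7, 8, 9, 10, 11, 12, 13, 14, 15, 16, 17]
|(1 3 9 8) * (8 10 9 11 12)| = |(1 3 11 12 8)(9 10)| = 10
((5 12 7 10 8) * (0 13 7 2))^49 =(0 13 7 10 8 5 12 2) =[13, 1, 0, 3, 4, 12, 6, 10, 5, 9, 8, 11, 2, 7]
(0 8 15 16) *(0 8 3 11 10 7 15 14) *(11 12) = (0 3 12 11 10 7 15 16 8 14) = [3, 1, 2, 12, 4, 5, 6, 15, 14, 9, 7, 10, 11, 13, 0, 16, 8]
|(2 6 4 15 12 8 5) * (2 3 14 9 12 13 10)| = |(2 6 4 15 13 10)(3 14 9 12 8 5)| = 6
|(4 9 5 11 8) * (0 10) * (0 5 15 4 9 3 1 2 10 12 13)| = 30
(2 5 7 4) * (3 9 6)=(2 5 7 4)(3 9 6)=[0, 1, 5, 9, 2, 7, 3, 4, 8, 6]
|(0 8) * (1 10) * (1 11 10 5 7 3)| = 4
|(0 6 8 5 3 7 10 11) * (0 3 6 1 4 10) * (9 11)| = |(0 1 4 10 9 11 3 7)(5 6 8)| = 24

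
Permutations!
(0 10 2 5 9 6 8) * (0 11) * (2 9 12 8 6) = [10, 1, 5, 3, 4, 12, 6, 7, 11, 2, 9, 0, 8] = (0 10 9 2 5 12 8 11)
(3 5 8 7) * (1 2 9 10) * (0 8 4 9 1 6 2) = (0 8 7 3 5 4 9 10 6 2 1) = [8, 0, 1, 5, 9, 4, 2, 3, 7, 10, 6]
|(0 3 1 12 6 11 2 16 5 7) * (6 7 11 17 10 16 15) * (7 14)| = 24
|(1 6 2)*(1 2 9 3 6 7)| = 6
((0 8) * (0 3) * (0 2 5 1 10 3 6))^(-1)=[6, 5, 3, 10, 4, 2, 8, 7, 0, 9, 1]=(0 6 8)(1 5 2 3 10)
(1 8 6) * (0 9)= [9, 8, 2, 3, 4, 5, 1, 7, 6, 0]= (0 9)(1 8 6)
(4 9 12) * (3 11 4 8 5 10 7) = [0, 1, 2, 11, 9, 10, 6, 3, 5, 12, 7, 4, 8] = (3 11 4 9 12 8 5 10 7)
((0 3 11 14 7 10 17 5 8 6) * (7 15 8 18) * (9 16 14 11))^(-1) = [6, 1, 2, 0, 4, 17, 8, 18, 15, 3, 7, 11, 12, 13, 16, 14, 9, 10, 5] = (0 6 8 15 14 16 9 3)(5 17 10 7 18)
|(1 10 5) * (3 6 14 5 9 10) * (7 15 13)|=|(1 3 6 14 5)(7 15 13)(9 10)|=30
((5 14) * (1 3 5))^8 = (14) = [0, 1, 2, 3, 4, 5, 6, 7, 8, 9, 10, 11, 12, 13, 14]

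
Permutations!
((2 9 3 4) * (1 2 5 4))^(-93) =(1 3 9 2)(4 5) =[0, 3, 1, 9, 5, 4, 6, 7, 8, 2]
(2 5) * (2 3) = (2 5 3) = [0, 1, 5, 2, 4, 3]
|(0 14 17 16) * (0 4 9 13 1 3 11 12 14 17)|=|(0 17 16 4 9 13 1 3 11 12 14)|=11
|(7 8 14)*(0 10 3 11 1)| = 15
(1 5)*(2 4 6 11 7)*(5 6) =(1 6 11 7 2 4 5) =[0, 6, 4, 3, 5, 1, 11, 2, 8, 9, 10, 7]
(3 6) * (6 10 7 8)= (3 10 7 8 6)= [0, 1, 2, 10, 4, 5, 3, 8, 6, 9, 7]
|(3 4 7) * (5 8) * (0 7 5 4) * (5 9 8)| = |(0 7 3)(4 9 8)| = 3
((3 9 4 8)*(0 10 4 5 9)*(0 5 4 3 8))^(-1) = (0 4 9 5 3 10) = [4, 1, 2, 10, 9, 3, 6, 7, 8, 5, 0]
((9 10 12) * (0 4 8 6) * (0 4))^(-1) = (4 6 8)(9 12 10) = [0, 1, 2, 3, 6, 5, 8, 7, 4, 12, 9, 11, 10]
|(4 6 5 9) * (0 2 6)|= |(0 2 6 5 9 4)|= 6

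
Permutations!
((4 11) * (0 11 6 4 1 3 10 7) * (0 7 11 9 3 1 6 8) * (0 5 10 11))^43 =(0 5 4 11 9 10 8 6 3) =[5, 1, 2, 0, 11, 4, 3, 7, 6, 10, 8, 9]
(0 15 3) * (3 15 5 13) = [5, 1, 2, 0, 4, 13, 6, 7, 8, 9, 10, 11, 12, 3, 14, 15] = (15)(0 5 13 3)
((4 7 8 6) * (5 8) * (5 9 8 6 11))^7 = (11) = [0, 1, 2, 3, 4, 5, 6, 7, 8, 9, 10, 11]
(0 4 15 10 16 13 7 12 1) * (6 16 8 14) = (0 4 15 10 8 14 6 16 13 7 12 1) = [4, 0, 2, 3, 15, 5, 16, 12, 14, 9, 8, 11, 1, 7, 6, 10, 13]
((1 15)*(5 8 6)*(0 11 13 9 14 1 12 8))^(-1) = [5, 14, 2, 3, 4, 6, 8, 7, 12, 13, 10, 0, 15, 11, 9, 1] = (0 5 6 8 12 15 1 14 9 13 11)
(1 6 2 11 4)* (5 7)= (1 6 2 11 4)(5 7)= [0, 6, 11, 3, 1, 7, 2, 5, 8, 9, 10, 4]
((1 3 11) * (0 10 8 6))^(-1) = (0 6 8 10)(1 11 3) = [6, 11, 2, 1, 4, 5, 8, 7, 10, 9, 0, 3]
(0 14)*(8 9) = (0 14)(8 9) = [14, 1, 2, 3, 4, 5, 6, 7, 9, 8, 10, 11, 12, 13, 0]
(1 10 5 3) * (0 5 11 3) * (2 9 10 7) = (0 5)(1 7 2 9 10 11 3) = [5, 7, 9, 1, 4, 0, 6, 2, 8, 10, 11, 3]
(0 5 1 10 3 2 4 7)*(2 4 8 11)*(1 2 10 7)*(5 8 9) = (0 8 11 10 3 4 1 7)(2 9 5) = [8, 7, 9, 4, 1, 2, 6, 0, 11, 5, 3, 10]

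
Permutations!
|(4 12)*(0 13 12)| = 4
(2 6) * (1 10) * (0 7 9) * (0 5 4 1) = (0 7 9 5 4 1 10)(2 6) = [7, 10, 6, 3, 1, 4, 2, 9, 8, 5, 0]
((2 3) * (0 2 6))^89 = [2, 1, 3, 6, 4, 5, 0] = (0 2 3 6)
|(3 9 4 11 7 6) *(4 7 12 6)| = |(3 9 7 4 11 12 6)| = 7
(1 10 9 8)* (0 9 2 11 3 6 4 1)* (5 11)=(0 9 8)(1 10 2 5 11 3 6 4)=[9, 10, 5, 6, 1, 11, 4, 7, 0, 8, 2, 3]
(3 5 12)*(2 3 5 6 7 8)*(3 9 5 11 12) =(2 9 5 3 6 7 8)(11 12) =[0, 1, 9, 6, 4, 3, 7, 8, 2, 5, 10, 12, 11]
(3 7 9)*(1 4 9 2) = [0, 4, 1, 7, 9, 5, 6, 2, 8, 3] = (1 4 9 3 7 2)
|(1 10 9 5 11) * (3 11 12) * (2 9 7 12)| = |(1 10 7 12 3 11)(2 9 5)| = 6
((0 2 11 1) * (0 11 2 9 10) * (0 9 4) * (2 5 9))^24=(11)=[0, 1, 2, 3, 4, 5, 6, 7, 8, 9, 10, 11]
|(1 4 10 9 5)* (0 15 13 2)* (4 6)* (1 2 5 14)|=|(0 15 13 5 2)(1 6 4 10 9 14)|=30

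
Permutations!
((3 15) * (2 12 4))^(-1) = (2 4 12)(3 15) = [0, 1, 4, 15, 12, 5, 6, 7, 8, 9, 10, 11, 2, 13, 14, 3]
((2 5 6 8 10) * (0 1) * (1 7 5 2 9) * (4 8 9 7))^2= (0 8 7 6 1 4 10 5 9)= [8, 4, 2, 3, 10, 9, 1, 6, 7, 0, 5]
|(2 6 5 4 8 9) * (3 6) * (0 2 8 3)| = 4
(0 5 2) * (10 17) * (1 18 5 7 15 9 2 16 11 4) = [7, 18, 0, 3, 1, 16, 6, 15, 8, 2, 17, 4, 12, 13, 14, 9, 11, 10, 5] = (0 7 15 9 2)(1 18 5 16 11 4)(10 17)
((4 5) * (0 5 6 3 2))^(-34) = [4, 1, 5, 0, 3, 6, 2] = (0 4 3)(2 5 6)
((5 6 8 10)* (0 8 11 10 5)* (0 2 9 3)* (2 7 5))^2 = (0 2 3 8 9)(5 11 7 6 10) = [2, 1, 3, 8, 4, 11, 10, 6, 9, 0, 5, 7]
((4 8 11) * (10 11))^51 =(4 11 10 8) =[0, 1, 2, 3, 11, 5, 6, 7, 4, 9, 8, 10]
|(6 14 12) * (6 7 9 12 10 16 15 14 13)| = 12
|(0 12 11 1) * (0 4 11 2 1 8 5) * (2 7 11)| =|(0 12 7 11 8 5)(1 4 2)| =6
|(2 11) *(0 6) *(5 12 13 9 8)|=10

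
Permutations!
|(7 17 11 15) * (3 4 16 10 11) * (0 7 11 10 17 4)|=|(0 7 4 16 17 3)(11 15)|=6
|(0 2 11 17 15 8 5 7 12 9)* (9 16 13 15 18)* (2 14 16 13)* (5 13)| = |(0 14 16 2 11 17 18 9)(5 7 12)(8 13 15)| = 24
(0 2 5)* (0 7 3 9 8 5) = (0 2)(3 9 8 5 7) = [2, 1, 0, 9, 4, 7, 6, 3, 5, 8]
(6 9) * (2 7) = (2 7)(6 9) = [0, 1, 7, 3, 4, 5, 9, 2, 8, 6]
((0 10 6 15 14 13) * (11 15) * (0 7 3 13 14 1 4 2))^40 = (15)(3 13 7) = [0, 1, 2, 13, 4, 5, 6, 3, 8, 9, 10, 11, 12, 7, 14, 15]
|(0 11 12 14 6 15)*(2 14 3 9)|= 9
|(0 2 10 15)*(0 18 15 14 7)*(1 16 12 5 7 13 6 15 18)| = 12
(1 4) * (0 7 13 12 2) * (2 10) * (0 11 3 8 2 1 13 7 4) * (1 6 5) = (0 4 13 12 10 6 5 1)(2 11 3 8) = [4, 0, 11, 8, 13, 1, 5, 7, 2, 9, 6, 3, 10, 12]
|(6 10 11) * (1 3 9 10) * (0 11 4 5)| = 9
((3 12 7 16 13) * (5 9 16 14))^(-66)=(3 16 5 7)(9 14 12 13)=[0, 1, 2, 16, 4, 7, 6, 3, 8, 14, 10, 11, 13, 9, 12, 15, 5]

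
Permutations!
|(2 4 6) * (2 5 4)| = 3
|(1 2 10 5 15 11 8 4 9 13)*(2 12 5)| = 18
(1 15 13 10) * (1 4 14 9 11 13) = (1 15)(4 14 9 11 13 10) = [0, 15, 2, 3, 14, 5, 6, 7, 8, 11, 4, 13, 12, 10, 9, 1]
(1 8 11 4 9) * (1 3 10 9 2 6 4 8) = (2 6 4)(3 10 9)(8 11) = [0, 1, 6, 10, 2, 5, 4, 7, 11, 3, 9, 8]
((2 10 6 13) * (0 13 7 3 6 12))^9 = (0 12 10 2 13) = [12, 1, 13, 3, 4, 5, 6, 7, 8, 9, 2, 11, 10, 0]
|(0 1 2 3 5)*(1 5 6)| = 4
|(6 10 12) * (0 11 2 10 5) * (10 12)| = 6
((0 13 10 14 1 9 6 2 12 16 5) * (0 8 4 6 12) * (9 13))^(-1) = [2, 14, 6, 3, 8, 16, 4, 7, 5, 0, 13, 11, 9, 1, 10, 15, 12] = (0 2 6 4 8 5 16 12 9)(1 14 10 13)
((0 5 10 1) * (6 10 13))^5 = (0 1 10 6 13 5) = [1, 10, 2, 3, 4, 0, 13, 7, 8, 9, 6, 11, 12, 5]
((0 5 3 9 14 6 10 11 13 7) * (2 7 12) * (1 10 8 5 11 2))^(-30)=(14)(0 13 1 2)(7 11 12 10)=[13, 2, 0, 3, 4, 5, 6, 11, 8, 9, 7, 12, 10, 1, 14]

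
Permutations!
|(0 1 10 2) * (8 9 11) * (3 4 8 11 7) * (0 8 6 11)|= 11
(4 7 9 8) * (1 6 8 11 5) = (1 6 8 4 7 9 11 5) = [0, 6, 2, 3, 7, 1, 8, 9, 4, 11, 10, 5]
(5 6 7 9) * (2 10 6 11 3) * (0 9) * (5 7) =(0 9 7)(2 10 6 5 11 3) =[9, 1, 10, 2, 4, 11, 5, 0, 8, 7, 6, 3]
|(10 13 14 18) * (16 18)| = 5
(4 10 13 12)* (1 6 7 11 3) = (1 6 7 11 3)(4 10 13 12) = [0, 6, 2, 1, 10, 5, 7, 11, 8, 9, 13, 3, 4, 12]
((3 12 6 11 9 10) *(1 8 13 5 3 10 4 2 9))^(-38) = (1 13 3 6)(2 9 4)(5 12 11 8) = [0, 13, 9, 6, 2, 12, 1, 7, 5, 4, 10, 8, 11, 3]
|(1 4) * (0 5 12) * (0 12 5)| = 2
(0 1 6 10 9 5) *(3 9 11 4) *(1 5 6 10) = (0 5)(1 10 11 4 3 9 6) = [5, 10, 2, 9, 3, 0, 1, 7, 8, 6, 11, 4]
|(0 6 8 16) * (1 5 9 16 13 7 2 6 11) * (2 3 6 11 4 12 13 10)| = 15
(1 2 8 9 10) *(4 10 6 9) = (1 2 8 4 10)(6 9) = [0, 2, 8, 3, 10, 5, 9, 7, 4, 6, 1]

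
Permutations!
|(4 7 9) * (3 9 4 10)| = 6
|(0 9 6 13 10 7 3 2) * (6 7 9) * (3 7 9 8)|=7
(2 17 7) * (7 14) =(2 17 14 7) =[0, 1, 17, 3, 4, 5, 6, 2, 8, 9, 10, 11, 12, 13, 7, 15, 16, 14]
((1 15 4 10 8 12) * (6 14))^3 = (1 10)(4 12)(6 14)(8 15) = [0, 10, 2, 3, 12, 5, 14, 7, 15, 9, 1, 11, 4, 13, 6, 8]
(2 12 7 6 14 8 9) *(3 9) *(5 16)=(2 12 7 6 14 8 3 9)(5 16)=[0, 1, 12, 9, 4, 16, 14, 6, 3, 2, 10, 11, 7, 13, 8, 15, 5]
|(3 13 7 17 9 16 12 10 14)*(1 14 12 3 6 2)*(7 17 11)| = 20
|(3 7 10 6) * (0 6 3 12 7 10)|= |(0 6 12 7)(3 10)|= 4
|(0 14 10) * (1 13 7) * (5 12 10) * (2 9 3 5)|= 24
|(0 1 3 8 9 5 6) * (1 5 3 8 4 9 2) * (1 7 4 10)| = |(0 5 6)(1 8 2 7 4 9 3 10)| = 24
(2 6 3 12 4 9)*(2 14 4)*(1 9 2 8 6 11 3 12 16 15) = (1 9 14 4 2 11 3 16 15)(6 12 8) = [0, 9, 11, 16, 2, 5, 12, 7, 6, 14, 10, 3, 8, 13, 4, 1, 15]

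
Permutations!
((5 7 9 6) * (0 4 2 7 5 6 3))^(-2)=(0 9 2)(3 7 4)=[9, 1, 0, 7, 3, 5, 6, 4, 8, 2]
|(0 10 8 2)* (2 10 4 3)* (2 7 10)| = 7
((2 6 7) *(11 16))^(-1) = (2 7 6)(11 16) = [0, 1, 7, 3, 4, 5, 2, 6, 8, 9, 10, 16, 12, 13, 14, 15, 11]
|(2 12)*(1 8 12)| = 4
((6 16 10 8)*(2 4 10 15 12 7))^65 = (2 10 6 15 7 4 8 16 12) = [0, 1, 10, 3, 8, 5, 15, 4, 16, 9, 6, 11, 2, 13, 14, 7, 12]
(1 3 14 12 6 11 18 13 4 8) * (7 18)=(1 3 14 12 6 11 7 18 13 4 8)=[0, 3, 2, 14, 8, 5, 11, 18, 1, 9, 10, 7, 6, 4, 12, 15, 16, 17, 13]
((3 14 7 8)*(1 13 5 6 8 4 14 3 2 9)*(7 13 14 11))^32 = [0, 1, 2, 3, 7, 5, 6, 11, 8, 9, 10, 4, 12, 13, 14] = (14)(4 7 11)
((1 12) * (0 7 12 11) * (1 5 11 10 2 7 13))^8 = [11, 13, 10, 3, 4, 12, 6, 2, 8, 9, 1, 5, 7, 0] = (0 11 5 12 7 2 10 1 13)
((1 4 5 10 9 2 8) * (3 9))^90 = [0, 5, 1, 2, 10, 3, 6, 7, 4, 8, 9] = (1 5 3 2)(4 10 9 8)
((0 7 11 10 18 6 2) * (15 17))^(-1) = (0 2 6 18 10 11 7)(15 17) = [2, 1, 6, 3, 4, 5, 18, 0, 8, 9, 11, 7, 12, 13, 14, 17, 16, 15, 10]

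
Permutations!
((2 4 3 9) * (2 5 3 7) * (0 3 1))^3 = (0 5 3 1 9) = [5, 9, 2, 1, 4, 3, 6, 7, 8, 0]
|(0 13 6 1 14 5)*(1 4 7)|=8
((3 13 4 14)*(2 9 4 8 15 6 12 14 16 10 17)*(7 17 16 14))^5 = [0, 1, 13, 12, 15, 5, 9, 14, 17, 8, 16, 11, 4, 7, 6, 2, 10, 3] = (2 13 7 14 6 9 8 17 3 12 4 15)(10 16)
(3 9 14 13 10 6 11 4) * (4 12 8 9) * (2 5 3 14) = (2 5 3 4 14 13 10 6 11 12 8 9) = [0, 1, 5, 4, 14, 3, 11, 7, 9, 2, 6, 12, 8, 10, 13]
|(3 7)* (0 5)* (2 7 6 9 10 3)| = 4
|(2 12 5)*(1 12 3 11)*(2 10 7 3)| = 7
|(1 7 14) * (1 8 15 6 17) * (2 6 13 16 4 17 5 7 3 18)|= 14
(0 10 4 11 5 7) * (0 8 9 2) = (0 10 4 11 5 7 8 9 2) = [10, 1, 0, 3, 11, 7, 6, 8, 9, 2, 4, 5]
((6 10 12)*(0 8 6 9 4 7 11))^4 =(0 12 11 10 7 6 4 8 9) =[12, 1, 2, 3, 8, 5, 4, 6, 9, 0, 7, 10, 11]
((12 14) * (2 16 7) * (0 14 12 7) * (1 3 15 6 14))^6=[7, 2, 6, 16, 4, 5, 1, 15, 8, 9, 10, 11, 12, 13, 3, 0, 14]=(0 7 15)(1 2 6)(3 16 14)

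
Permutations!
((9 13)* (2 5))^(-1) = (2 5)(9 13) = [0, 1, 5, 3, 4, 2, 6, 7, 8, 13, 10, 11, 12, 9]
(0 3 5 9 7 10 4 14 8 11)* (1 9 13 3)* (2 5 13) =[1, 9, 5, 13, 14, 2, 6, 10, 11, 7, 4, 0, 12, 3, 8] =(0 1 9 7 10 4 14 8 11)(2 5)(3 13)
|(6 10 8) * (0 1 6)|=5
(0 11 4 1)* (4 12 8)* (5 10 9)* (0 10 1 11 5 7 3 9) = [5, 10, 2, 9, 11, 1, 6, 3, 4, 7, 0, 12, 8] = (0 5 1 10)(3 9 7)(4 11 12 8)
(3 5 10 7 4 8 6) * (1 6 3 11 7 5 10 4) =(1 6 11 7)(3 10 5 4 8) =[0, 6, 2, 10, 8, 4, 11, 1, 3, 9, 5, 7]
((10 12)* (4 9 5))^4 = (12)(4 9 5) = [0, 1, 2, 3, 9, 4, 6, 7, 8, 5, 10, 11, 12]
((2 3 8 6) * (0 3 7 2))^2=(0 8)(3 6)=[8, 1, 2, 6, 4, 5, 3, 7, 0]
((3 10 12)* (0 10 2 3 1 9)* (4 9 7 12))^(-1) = (0 9 4 10)(1 12 7)(2 3) = [9, 12, 3, 2, 10, 5, 6, 1, 8, 4, 0, 11, 7]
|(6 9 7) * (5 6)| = 4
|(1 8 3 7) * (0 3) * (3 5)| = |(0 5 3 7 1 8)| = 6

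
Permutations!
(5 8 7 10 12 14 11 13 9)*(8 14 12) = (5 14 11 13 9)(7 10 8) = [0, 1, 2, 3, 4, 14, 6, 10, 7, 5, 8, 13, 12, 9, 11]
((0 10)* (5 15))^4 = (15) = [0, 1, 2, 3, 4, 5, 6, 7, 8, 9, 10, 11, 12, 13, 14, 15]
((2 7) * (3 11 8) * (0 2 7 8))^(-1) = (0 11 3 8 2) = [11, 1, 0, 8, 4, 5, 6, 7, 2, 9, 10, 3]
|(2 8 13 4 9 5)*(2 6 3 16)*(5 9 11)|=|(2 8 13 4 11 5 6 3 16)|=9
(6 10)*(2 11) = (2 11)(6 10) = [0, 1, 11, 3, 4, 5, 10, 7, 8, 9, 6, 2]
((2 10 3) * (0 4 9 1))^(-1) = (0 1 9 4)(2 3 10) = [1, 9, 3, 10, 0, 5, 6, 7, 8, 4, 2]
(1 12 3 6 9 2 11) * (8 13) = (1 12 3 6 9 2 11)(8 13) = [0, 12, 11, 6, 4, 5, 9, 7, 13, 2, 10, 1, 3, 8]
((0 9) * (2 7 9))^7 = (0 9 7 2) = [9, 1, 0, 3, 4, 5, 6, 2, 8, 7]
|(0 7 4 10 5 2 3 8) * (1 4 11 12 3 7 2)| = |(0 2 7 11 12 3 8)(1 4 10 5)| = 28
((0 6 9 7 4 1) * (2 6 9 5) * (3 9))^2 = (0 9 4)(1 3 7)(2 5 6) = [9, 3, 5, 7, 0, 6, 2, 1, 8, 4]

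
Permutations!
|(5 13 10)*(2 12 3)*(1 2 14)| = 15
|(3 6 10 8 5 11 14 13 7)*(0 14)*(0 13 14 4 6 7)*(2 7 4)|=11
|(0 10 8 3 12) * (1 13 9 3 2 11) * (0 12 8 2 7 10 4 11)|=11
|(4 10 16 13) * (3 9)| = 4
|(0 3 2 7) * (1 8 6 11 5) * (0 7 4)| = |(0 3 2 4)(1 8 6 11 5)| = 20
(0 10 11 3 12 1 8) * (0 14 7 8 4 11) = (0 10)(1 4 11 3 12)(7 8 14) = [10, 4, 2, 12, 11, 5, 6, 8, 14, 9, 0, 3, 1, 13, 7]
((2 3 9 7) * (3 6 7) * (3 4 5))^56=(9)(2 7 6)=[0, 1, 7, 3, 4, 5, 2, 6, 8, 9]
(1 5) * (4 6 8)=(1 5)(4 6 8)=[0, 5, 2, 3, 6, 1, 8, 7, 4]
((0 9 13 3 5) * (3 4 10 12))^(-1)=[5, 1, 2, 12, 13, 3, 6, 7, 8, 0, 4, 11, 10, 9]=(0 5 3 12 10 4 13 9)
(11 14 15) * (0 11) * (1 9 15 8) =(0 11 14 8 1 9 15) =[11, 9, 2, 3, 4, 5, 6, 7, 1, 15, 10, 14, 12, 13, 8, 0]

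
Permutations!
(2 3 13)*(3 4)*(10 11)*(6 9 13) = (2 4 3 6 9 13)(10 11) = [0, 1, 4, 6, 3, 5, 9, 7, 8, 13, 11, 10, 12, 2]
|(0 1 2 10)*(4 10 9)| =6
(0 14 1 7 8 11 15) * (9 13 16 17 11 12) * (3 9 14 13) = (0 13 16 17 11 15)(1 7 8 12 14)(3 9) = [13, 7, 2, 9, 4, 5, 6, 8, 12, 3, 10, 15, 14, 16, 1, 0, 17, 11]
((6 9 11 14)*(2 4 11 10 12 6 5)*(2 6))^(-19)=[0, 1, 12, 3, 2, 14, 5, 7, 8, 6, 9, 4, 10, 13, 11]=(2 12 10 9 6 5 14 11 4)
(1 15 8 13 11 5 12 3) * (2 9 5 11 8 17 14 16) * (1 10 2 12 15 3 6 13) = (1 3 10 2 9 5 15 17 14 16 12 6 13 8) = [0, 3, 9, 10, 4, 15, 13, 7, 1, 5, 2, 11, 6, 8, 16, 17, 12, 14]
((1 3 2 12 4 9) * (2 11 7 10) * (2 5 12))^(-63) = [0, 1, 2, 3, 4, 5, 6, 7, 8, 9, 10, 11, 12] = (12)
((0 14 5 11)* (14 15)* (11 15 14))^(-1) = (0 11 15 5 14) = [11, 1, 2, 3, 4, 14, 6, 7, 8, 9, 10, 15, 12, 13, 0, 5]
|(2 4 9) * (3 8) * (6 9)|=4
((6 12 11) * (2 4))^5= [0, 1, 4, 3, 2, 5, 11, 7, 8, 9, 10, 12, 6]= (2 4)(6 11 12)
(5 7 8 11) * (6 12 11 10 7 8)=(5 8 10 7 6 12 11)=[0, 1, 2, 3, 4, 8, 12, 6, 10, 9, 7, 5, 11]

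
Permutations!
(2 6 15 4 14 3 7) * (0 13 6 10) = [13, 1, 10, 7, 14, 5, 15, 2, 8, 9, 0, 11, 12, 6, 3, 4] = (0 13 6 15 4 14 3 7 2 10)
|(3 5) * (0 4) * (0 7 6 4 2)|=|(0 2)(3 5)(4 7 6)|=6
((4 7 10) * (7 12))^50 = (4 7)(10 12) = [0, 1, 2, 3, 7, 5, 6, 4, 8, 9, 12, 11, 10]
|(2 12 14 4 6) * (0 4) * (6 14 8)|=12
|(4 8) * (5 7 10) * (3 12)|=6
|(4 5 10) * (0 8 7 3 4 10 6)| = |(10)(0 8 7 3 4 5 6)| = 7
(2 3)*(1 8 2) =(1 8 2 3) =[0, 8, 3, 1, 4, 5, 6, 7, 2]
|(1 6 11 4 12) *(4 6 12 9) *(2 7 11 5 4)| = |(1 12)(2 7 11 6 5 4 9)| = 14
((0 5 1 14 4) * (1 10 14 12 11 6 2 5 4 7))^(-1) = (0 4)(1 7 14 10 5 2 6 11 12) = [4, 7, 6, 3, 0, 2, 11, 14, 8, 9, 5, 12, 1, 13, 10]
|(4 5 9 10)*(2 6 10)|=|(2 6 10 4 5 9)|=6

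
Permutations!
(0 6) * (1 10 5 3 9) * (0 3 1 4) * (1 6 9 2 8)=(0 9 4)(1 10 5 6 3 2 8)=[9, 10, 8, 2, 0, 6, 3, 7, 1, 4, 5]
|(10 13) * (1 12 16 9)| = 4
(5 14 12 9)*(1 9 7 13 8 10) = (1 9 5 14 12 7 13 8 10) = [0, 9, 2, 3, 4, 14, 6, 13, 10, 5, 1, 11, 7, 8, 12]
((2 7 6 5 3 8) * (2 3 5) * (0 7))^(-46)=(8)(0 6)(2 7)=[6, 1, 7, 3, 4, 5, 0, 2, 8]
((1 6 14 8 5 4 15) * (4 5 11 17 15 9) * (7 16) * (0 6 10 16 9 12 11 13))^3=(0 8 6 13 14)(1 7 12 15 16 4 17 10 9 11)=[8, 7, 2, 3, 17, 5, 13, 12, 6, 11, 9, 1, 15, 14, 0, 16, 4, 10]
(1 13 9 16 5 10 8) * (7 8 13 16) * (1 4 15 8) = (1 16 5 10 13 9 7)(4 15 8) = [0, 16, 2, 3, 15, 10, 6, 1, 4, 7, 13, 11, 12, 9, 14, 8, 5]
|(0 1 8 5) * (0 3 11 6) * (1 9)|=|(0 9 1 8 5 3 11 6)|=8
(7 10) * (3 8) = (3 8)(7 10) = [0, 1, 2, 8, 4, 5, 6, 10, 3, 9, 7]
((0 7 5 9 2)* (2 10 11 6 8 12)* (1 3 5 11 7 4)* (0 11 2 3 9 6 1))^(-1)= [4, 11, 7, 12, 0, 3, 5, 10, 6, 1, 9, 2, 8]= (0 4)(1 11 2 7 10 9)(3 12 8 6 5)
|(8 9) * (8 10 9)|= |(9 10)|= 2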